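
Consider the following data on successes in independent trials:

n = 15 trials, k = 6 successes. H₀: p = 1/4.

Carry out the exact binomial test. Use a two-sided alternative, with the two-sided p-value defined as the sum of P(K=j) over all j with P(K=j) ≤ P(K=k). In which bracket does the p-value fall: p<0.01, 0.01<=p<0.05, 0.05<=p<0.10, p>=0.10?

Exact binomial: n=15, k=6, p₀=1/4=0.2500
P(X=j) = C(n,j)·p₀^j·(1−p₀)^(n−j); p = Σ P(X=j) over j with P(X=j) ≤ P(X=6)
p-value (two-sided) = 0.22855
→ bracket: p>=0.10

p-value bracket: p>=0.10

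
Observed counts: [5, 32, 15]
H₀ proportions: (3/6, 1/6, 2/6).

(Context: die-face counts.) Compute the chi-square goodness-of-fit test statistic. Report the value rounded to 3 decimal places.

n = 52; E_i = n·p_i = [26.00, 8.67, 17.33]
χ² = (5−26.00)²/26.00 + (32−8.67)²/8.67 + (15−17.33)²/17.33 = 80.0962
df = 2

test statistic = 80.096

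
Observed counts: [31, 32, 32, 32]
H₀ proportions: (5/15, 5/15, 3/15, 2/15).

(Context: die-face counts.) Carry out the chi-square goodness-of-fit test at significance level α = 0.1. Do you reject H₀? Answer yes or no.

n = 127; E_i = n·p_i = [42.33, 42.33, 25.40, 16.93]
χ² = (31−42.33)²/42.33 + (32−42.33)²/42.33 + (32−25.40)²/25.40 + (32−16.93)²/16.93 = 20.6772
df = 3
p-value (upper-tail) = 0.00012
At α=0.1: p < α → reject H₀

reject H₀: yes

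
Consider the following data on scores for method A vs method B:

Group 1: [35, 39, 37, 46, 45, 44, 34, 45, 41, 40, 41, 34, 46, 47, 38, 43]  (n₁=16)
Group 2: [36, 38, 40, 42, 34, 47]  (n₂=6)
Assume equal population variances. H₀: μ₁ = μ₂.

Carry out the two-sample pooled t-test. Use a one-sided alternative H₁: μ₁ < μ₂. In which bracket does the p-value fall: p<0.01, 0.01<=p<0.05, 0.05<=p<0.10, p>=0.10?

p-value bracket: p>=0.10

x̄₁=40.938, s₁=4.434, n₁=16
x̄₂=39.500, s₂=4.637, n₂=6
s_p² = [15·4.434² + 5·4.637²]/20 = 20.1219
SE = √(s_p²·(1/16+1/6)) = 2.1474
t = (40.938−39.500)/2.1474 = 0.6694
df = 20
p-value (one-sided, H₁ less) = 0.74456
→ bracket: p>=0.10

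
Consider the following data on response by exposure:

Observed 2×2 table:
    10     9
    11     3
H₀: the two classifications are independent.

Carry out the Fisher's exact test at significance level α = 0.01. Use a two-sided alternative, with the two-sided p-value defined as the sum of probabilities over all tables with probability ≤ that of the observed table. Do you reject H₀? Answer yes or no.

reject H₀: no

Margins: r₁=19, r₂=14, c₁=21, c₂=12, n=33
p_obs = C(19,10)·C(14,11)/C(33,21); sum pmf over tables with pmf ≤ p_obs
p-value (two-sided) = 0.16036
At α=0.01: p ≥ α → fail to reject H₀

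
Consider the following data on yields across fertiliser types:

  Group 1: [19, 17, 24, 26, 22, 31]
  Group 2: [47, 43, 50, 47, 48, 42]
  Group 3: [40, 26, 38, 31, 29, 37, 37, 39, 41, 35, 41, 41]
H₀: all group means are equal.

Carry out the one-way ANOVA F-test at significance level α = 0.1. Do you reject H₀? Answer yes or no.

Group means [23.17, 46.17, 36.25], grand mean 35.458
SSB = Σnᵢ(x̄ᵢ−x̄)² = 1602.042; SSW = ΣΣ(x−x̄ᵢ)² = 453.917
MSB = 1602.042/2 = 801.0208; MSW = 453.917/21 = 21.6151
F = MSB/MSW = 37.0584
df = (2, 21)
p-value (upper-tail) = 0.00000
At α=0.1: p < α → reject H₀

reject H₀: yes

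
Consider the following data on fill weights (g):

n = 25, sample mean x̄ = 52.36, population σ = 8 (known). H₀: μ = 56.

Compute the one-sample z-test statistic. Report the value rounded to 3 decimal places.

SE = σ/√n = 8/√25 = 1.6000
z = (x̄−μ₀)/SE = (52.36−56)/1.6000 = -2.2750

test statistic = -2.275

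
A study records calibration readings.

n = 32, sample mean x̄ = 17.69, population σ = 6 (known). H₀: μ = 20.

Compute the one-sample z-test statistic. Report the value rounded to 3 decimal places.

SE = σ/√n = 6/√32 = 1.0607
z = (x̄−μ₀)/SE = (17.69−20)/1.0607 = -2.1779

test statistic = -2.178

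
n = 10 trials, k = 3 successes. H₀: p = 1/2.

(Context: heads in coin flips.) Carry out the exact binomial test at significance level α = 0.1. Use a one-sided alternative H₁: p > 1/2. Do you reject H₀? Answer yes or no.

reject H₀: no

Exact binomial: n=10, k=3, p₀=1/2=0.5000
P(X≥3) from Σ C(n,i)·p₀^i·(1−p₀)^(n−i)
p-value (one-sided, H₁ greater) = 0.94531
At α=0.1: p ≥ α → fail to reject H₀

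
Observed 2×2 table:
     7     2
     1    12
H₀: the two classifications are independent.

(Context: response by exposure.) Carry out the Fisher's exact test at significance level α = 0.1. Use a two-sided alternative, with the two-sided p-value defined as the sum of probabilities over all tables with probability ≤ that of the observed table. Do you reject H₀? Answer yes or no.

reject H₀: yes

Margins: r₁=9, r₂=13, c₁=8, c₂=14, n=22
p_obs = C(9,7)·C(13,1)/C(22,8); sum pmf over tables with pmf ≤ p_obs
p-value (two-sided) = 0.00149
At α=0.1: p < α → reject H₀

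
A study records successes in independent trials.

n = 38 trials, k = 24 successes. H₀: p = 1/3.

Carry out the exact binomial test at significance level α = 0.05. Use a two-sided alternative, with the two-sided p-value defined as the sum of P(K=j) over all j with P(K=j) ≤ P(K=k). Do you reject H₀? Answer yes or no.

reject H₀: yes

Exact binomial: n=38, k=24, p₀=1/3=0.3333
P(X=j) = C(n,j)·p₀^j·(1−p₀)^(n−j); p = Σ P(X=j) over j with P(X=j) ≤ P(X=24)
p-value (two-sided) = 0.00020
At α=0.05: p < α → reject H₀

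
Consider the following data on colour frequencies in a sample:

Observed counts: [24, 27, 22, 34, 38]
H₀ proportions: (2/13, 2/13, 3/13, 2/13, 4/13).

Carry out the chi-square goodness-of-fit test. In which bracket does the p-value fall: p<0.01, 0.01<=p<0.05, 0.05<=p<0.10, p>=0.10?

n = 145; E_i = n·p_i = [22.31, 22.31, 33.46, 22.31, 44.62]
χ² = (24−22.31)²/22.31 + (27−22.31)²/22.31 + (22−33.46)²/33.46 + (34−22.31)²/22.31 + (38−44.62)²/44.62 = 12.1506
df = 4
p-value (upper-tail) = 0.01627
→ bracket: 0.01<=p<0.05

p-value bracket: 0.01<=p<0.05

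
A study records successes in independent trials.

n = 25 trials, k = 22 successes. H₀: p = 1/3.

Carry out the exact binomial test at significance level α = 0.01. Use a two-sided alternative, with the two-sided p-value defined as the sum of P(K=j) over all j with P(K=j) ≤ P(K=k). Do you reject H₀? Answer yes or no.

reject H₀: yes

Exact binomial: n=25, k=22, p₀=1/3=0.3333
P(X=j) = C(n,j)·p₀^j·(1−p₀)^(n−j); p = Σ P(X=j) over j with P(X=j) ≤ P(X=22)
p-value (two-sided) = 0.00000
At α=0.01: p < α → reject H₀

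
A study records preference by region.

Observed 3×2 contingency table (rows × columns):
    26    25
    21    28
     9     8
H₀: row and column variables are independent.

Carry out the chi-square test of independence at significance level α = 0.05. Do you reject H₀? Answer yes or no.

reject H₀: no

Row totals [51, 49, 17], col totals [56, 61], n=117
χ² = (26−24.41)²/24.41 + (25−26.59)²/26.59 + (21−23.45)²/23.45 + (28−25.55)²/25.55 + (9−8.14)²/8.14 + (8−8.86)²/8.86 = 0.8663
df = 2
p-value (upper-tail) = 0.64845
At α=0.05: p ≥ α → fail to reject H₀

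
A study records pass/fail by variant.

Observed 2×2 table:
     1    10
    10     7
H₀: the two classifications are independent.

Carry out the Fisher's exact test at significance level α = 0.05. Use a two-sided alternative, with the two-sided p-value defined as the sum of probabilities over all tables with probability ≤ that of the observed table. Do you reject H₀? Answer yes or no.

reject H₀: yes

Margins: r₁=11, r₂=17, c₁=11, c₂=17, n=28
p_obs = C(11,1)·C(17,10)/C(28,11); sum pmf over tables with pmf ≤ p_obs
p-value (two-sided) = 0.01612
At α=0.05: p < α → reject H₀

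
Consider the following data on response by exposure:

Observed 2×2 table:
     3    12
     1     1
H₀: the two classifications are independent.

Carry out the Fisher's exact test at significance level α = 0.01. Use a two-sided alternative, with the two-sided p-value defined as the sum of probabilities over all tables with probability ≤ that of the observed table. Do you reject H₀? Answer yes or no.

Margins: r₁=15, r₂=2, c₁=4, c₂=13, n=17
p_obs = C(15,3)·C(2,1)/C(17,4); sum pmf over tables with pmf ≤ p_obs
p-value (two-sided) = 0.42647
At α=0.01: p ≥ α → fail to reject H₀

reject H₀: no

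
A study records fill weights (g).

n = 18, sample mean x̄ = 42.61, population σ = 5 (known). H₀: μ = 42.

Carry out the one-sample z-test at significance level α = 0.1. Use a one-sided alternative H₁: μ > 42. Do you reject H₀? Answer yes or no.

reject H₀: no

SE = σ/√n = 5/√18 = 1.1785
z = (x̄−μ₀)/SE = (42.61−42)/1.1785 = 0.5176
p-value (one-sided, H₁ greater) = 0.30237
At α=0.1: p ≥ α → fail to reject H₀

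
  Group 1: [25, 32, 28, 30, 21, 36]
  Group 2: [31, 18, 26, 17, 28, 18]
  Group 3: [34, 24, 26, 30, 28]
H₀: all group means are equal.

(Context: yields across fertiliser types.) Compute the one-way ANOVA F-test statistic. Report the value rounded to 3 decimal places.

test statistic = 2.188

Group means [28.67, 23.00, 28.40], grand mean 26.588
SSB = Σnᵢ(x̄ᵢ−x̄)² = 119.584; SSW = ΣΣ(x−x̄ᵢ)² = 382.533
MSB = 119.584/2 = 59.7922; MSW = 382.533/14 = 27.3238
F = MSB/MSW = 2.1883
df = (2, 14)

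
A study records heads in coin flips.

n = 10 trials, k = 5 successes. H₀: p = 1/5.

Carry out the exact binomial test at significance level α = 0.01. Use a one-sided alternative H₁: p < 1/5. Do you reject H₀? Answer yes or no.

reject H₀: no

Exact binomial: n=10, k=5, p₀=1/5=0.2000
P(X≤5) from Σ C(n,i)·p₀^i·(1−p₀)^(n−i)
p-value (one-sided, H₁ less) = 0.99363
At α=0.01: p ≥ α → fail to reject H₀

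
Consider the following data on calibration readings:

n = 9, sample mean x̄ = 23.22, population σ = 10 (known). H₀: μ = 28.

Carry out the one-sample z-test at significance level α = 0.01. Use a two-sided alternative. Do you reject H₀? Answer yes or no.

reject H₀: no

SE = σ/√n = 10/√9 = 3.3333
z = (x̄−μ₀)/SE = (23.22−28)/3.3333 = -1.4340
p-value (two-sided) = 0.15157
At α=0.01: p ≥ α → fail to reject H₀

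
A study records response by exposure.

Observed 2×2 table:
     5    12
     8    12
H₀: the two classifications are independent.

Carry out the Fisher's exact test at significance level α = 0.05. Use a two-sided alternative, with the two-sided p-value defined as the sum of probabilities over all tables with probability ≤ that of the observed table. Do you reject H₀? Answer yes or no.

Margins: r₁=17, r₂=20, c₁=13, c₂=24, n=37
p_obs = C(17,5)·C(20,8)/C(37,13); sum pmf over tables with pmf ≤ p_obs
p-value (two-sided) = 0.73070
At α=0.05: p ≥ α → fail to reject H₀

reject H₀: no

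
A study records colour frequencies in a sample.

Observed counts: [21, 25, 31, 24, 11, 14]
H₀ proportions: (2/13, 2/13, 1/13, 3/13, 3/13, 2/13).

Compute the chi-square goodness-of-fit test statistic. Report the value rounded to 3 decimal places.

n = 126; E_i = n·p_i = [19.38, 19.38, 9.69, 29.08, 29.08, 19.38]
χ² = (21−19.38)²/19.38 + (25−19.38)²/19.38 + (31−9.69)²/9.69 + (24−29.08)²/29.08 + (11−29.08)²/29.08 + (14−19.38)²/19.38 = 62.2249
df = 5

test statistic = 62.225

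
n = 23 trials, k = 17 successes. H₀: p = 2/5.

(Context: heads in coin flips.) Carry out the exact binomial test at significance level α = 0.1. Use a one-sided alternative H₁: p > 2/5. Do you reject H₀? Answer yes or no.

reject H₀: yes

Exact binomial: n=23, k=17, p₀=2/5=0.4000
P(X≥17) from Σ C(n,i)·p₀^i·(1−p₀)^(n−i)
p-value (one-sided, H₁ greater) = 0.00103
At α=0.1: p < α → reject H₀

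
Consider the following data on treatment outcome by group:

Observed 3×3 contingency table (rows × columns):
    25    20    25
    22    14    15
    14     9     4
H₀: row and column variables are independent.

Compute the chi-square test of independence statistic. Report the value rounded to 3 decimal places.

Row totals [70, 51, 27], col totals [61, 43, 44], n=148
χ² = (25−28.85)²/28.85 + (20−20.34)²/20.34 + (25−20.81)²/20.81 + (22−21.02)²/21.02 + (14−14.82)²/14.82 + (15−15.16)²/15.16 + (14−11.13)²/11.13 + (9−7.84)²/7.84 + (4−8.03)²/8.03 = 4.3870
df = 4

test statistic = 4.387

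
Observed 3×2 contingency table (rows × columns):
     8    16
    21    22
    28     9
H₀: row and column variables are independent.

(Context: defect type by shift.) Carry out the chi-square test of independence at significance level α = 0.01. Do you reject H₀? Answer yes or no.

reject H₀: yes

Row totals [24, 43, 37], col totals [57, 47], n=104
χ² = (8−13.15)²/13.15 + (16−10.85)²/10.85 + (21−23.57)²/23.57 + (22−19.43)²/19.43 + (28−20.28)²/20.28 + (9−16.72)²/16.72 = 11.5923
df = 2
p-value (upper-tail) = 0.00304
At α=0.01: p < α → reject H₀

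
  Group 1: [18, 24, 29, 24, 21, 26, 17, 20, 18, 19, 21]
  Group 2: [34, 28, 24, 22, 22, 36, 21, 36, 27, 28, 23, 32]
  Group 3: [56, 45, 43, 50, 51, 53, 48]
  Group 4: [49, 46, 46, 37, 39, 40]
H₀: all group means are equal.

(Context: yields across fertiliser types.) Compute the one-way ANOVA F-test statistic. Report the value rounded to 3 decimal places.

Group means [21.55, 27.75, 49.43, 42.83], grand mean 32.583
SSB = Σnᵢ(x̄ᵢ−x̄)² = 4237.225; SSW = ΣΣ(x−x̄ᵢ)² = 721.525
MSB = 4237.225/3 = 1412.4084; MSW = 721.525/32 = 22.5477
F = MSB/MSW = 62.6410
df = (3, 32)

test statistic = 62.641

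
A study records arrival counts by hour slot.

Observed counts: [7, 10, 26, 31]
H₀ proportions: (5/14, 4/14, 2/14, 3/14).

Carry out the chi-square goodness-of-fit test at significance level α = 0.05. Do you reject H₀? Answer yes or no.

n = 74; E_i = n·p_i = [26.43, 21.14, 10.57, 15.86]
χ² = (7−26.43)²/26.43 + (10−21.14)²/21.14 + (26−10.57)²/10.57 + (31−15.86)²/15.86 = 57.1333
df = 3
p-value (upper-tail) = 0.00000
At α=0.05: p < α → reject H₀

reject H₀: yes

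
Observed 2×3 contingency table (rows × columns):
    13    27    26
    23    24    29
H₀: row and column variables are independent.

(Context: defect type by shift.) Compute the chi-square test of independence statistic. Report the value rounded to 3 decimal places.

test statistic = 2.426

Row totals [66, 76], col totals [36, 51, 55], n=142
χ² = (13−16.73)²/16.73 + (27−23.70)²/23.70 + (26−25.56)²/25.56 + (23−19.27)²/19.27 + (24−27.30)²/27.30 + (29−29.44)²/29.44 = 2.4257
df = 2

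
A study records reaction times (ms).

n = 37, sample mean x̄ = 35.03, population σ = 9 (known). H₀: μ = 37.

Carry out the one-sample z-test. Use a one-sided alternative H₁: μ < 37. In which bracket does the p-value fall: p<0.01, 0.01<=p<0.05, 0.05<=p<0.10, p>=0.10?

SE = σ/√n = 9/√37 = 1.4796
z = (x̄−μ₀)/SE = (35.03−37)/1.4796 = -1.3314
p-value (one-sided, H₁ less) = 0.09152
→ bracket: 0.05<=p<0.10

p-value bracket: 0.05<=p<0.10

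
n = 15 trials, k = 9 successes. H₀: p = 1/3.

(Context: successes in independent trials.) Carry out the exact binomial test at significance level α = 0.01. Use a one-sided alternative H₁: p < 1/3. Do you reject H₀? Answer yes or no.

reject H₀: no

Exact binomial: n=15, k=9, p₀=1/3=0.3333
P(X≤9) from Σ C(n,i)·p₀^i·(1−p₀)^(n−i)
p-value (one-sided, H₁ less) = 0.99150
At α=0.01: p ≥ α → fail to reject H₀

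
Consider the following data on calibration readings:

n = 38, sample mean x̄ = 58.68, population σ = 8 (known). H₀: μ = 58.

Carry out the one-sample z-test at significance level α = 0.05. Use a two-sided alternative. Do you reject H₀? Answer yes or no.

SE = σ/√n = 8/√38 = 1.2978
z = (x̄−μ₀)/SE = (58.68−58)/1.2978 = 0.5240
p-value (two-sided) = 0.60030
At α=0.05: p ≥ α → fail to reject H₀

reject H₀: no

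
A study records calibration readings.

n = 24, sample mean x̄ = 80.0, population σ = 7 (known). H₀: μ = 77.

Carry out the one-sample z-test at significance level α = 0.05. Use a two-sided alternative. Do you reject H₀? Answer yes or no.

SE = σ/√n = 7/√24 = 1.4289
z = (x̄−μ₀)/SE = (80.0−77)/1.4289 = 2.0996
p-value (two-sided) = 0.03577
At α=0.05: p < α → reject H₀

reject H₀: yes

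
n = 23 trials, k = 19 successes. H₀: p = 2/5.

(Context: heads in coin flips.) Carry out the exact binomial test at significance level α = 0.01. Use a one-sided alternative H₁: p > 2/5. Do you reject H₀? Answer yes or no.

reject H₀: yes

Exact binomial: n=23, k=19, p₀=2/5=0.4000
P(X≥19) from Σ C(n,i)·p₀^i·(1−p₀)^(n−i)
p-value (one-sided, H₁ greater) = 0.00004
At α=0.01: p < α → reject H₀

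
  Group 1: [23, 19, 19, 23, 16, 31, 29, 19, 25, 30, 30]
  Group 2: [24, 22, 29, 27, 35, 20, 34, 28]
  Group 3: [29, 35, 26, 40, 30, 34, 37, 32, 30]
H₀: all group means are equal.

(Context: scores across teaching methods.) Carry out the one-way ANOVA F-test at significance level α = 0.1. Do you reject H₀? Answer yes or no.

Group means [24.00, 27.38, 32.56], grand mean 27.714
SSB = Σnᵢ(x̄ᵢ−x̄)² = 363.617; SSW = ΣΣ(x−x̄ᵢ)² = 640.097
MSB = 363.617/2 = 181.8085; MSW = 640.097/25 = 25.6039
F = MSB/MSW = 7.1008
df = (2, 25)
p-value (upper-tail) = 0.00361
At α=0.1: p < α → reject H₀

reject H₀: yes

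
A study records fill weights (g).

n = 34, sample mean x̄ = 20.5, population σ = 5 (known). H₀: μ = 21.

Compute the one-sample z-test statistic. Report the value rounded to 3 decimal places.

test statistic = -0.583

SE = σ/√n = 5/√34 = 0.8575
z = (x̄−μ₀)/SE = (20.5−21)/0.8575 = -0.5831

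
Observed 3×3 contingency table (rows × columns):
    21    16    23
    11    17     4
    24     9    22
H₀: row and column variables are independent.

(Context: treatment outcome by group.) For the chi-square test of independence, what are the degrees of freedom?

df = (r−1)(c−1) = (3−1)·(3−1) = 4

degrees of freedom = 4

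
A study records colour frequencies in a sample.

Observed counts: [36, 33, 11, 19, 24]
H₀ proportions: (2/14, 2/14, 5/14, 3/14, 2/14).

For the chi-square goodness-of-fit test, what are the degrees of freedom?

degrees of freedom = 4

df = k − 1 = 5 − 1 = 4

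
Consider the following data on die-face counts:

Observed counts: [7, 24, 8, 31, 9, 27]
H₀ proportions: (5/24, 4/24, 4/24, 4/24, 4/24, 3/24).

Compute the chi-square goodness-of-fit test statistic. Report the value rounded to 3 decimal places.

n = 106; E_i = n·p_i = [22.08, 17.67, 17.67, 17.67, 17.67, 13.25]
χ² = (7−22.08)²/22.08 + (24−17.67)²/17.67 + (8−17.67)²/17.67 + (31−17.67)²/17.67 + (9−17.67)²/17.67 + (27−13.25)²/13.25 = 46.4453
df = 5

test statistic = 46.445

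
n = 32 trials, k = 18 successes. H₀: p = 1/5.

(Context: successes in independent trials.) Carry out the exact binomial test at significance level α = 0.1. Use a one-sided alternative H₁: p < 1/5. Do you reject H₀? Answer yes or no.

reject H₀: no

Exact binomial: n=32, k=18, p₀=1/5=0.2000
P(X≤18) from Σ C(n,i)·p₀^i·(1−p₀)^(n−i)
p-value (one-sided, H₁ less) = 1.00000
At α=0.1: p ≥ α → fail to reject H₀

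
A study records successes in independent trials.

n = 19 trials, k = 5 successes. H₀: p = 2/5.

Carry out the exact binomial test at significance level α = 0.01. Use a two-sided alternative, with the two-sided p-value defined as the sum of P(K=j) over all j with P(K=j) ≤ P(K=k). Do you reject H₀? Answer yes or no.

Exact binomial: n=19, k=5, p₀=2/5=0.4000
P(X=j) = C(n,j)·p₀^j·(1−p₀)^(n−j); p = Σ P(X=j) over j with P(X=j) ≤ P(X=5)
p-value (two-sided) = 0.25140
At α=0.01: p ≥ α → fail to reject H₀

reject H₀: no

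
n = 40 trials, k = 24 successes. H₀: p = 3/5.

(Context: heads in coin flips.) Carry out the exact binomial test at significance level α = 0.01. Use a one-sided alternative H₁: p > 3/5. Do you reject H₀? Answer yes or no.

reject H₀: no

Exact binomial: n=40, k=24, p₀=3/5=0.6000
P(X≥24) from Σ C(n,i)·p₀^i·(1−p₀)^(n−i)
p-value (one-sided, H₁ greater) = 0.56813
At α=0.01: p ≥ α → fail to reject H₀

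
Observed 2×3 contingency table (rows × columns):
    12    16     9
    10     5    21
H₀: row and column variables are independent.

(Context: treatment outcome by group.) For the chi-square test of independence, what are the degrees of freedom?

degrees of freedom = 2

df = (r−1)(c−1) = (2−1)·(3−1) = 2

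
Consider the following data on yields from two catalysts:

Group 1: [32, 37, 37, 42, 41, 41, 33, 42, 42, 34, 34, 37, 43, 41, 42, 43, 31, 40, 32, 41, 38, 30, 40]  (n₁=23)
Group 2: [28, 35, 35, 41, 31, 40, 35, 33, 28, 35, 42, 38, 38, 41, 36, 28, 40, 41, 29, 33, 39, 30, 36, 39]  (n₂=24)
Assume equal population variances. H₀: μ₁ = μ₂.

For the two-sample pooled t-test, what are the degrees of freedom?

df = n₁ + n₂ − 2 = 23 + 24 − 2 = 45

degrees of freedom = 45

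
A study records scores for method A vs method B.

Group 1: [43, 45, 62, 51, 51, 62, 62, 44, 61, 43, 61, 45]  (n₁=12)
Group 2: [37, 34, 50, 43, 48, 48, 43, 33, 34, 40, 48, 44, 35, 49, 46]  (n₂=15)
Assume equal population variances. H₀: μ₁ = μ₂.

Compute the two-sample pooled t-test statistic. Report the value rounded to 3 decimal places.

x̄₁=52.500, s₁=8.448, n₁=12
x̄₂=42.133, s₂=6.151, n₂=15
s_p² = [11·8.448² + 14·6.151²]/25 = 52.5893
SE = √(s_p²·(1/12+1/15)) = 2.8086
t = (52.500−42.133)/2.8086 = 3.6910
df = 25

test statistic = 3.691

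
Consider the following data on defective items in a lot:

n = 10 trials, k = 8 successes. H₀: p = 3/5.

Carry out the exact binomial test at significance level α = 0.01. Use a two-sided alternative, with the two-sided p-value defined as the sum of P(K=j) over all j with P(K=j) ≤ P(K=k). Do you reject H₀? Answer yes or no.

Exact binomial: n=10, k=8, p₀=3/5=0.6000
P(X=j) = C(n,j)·p₀^j·(1−p₀)^(n−j); p = Σ P(X=j) over j with P(X=j) ≤ P(X=8)
p-value (two-sided) = 0.33353
At α=0.01: p ≥ α → fail to reject H₀

reject H₀: no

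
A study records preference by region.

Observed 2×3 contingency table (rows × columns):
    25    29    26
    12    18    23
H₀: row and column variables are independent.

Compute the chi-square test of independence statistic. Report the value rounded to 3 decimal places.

Row totals [80, 53], col totals [37, 47, 49], n=133
χ² = (25−22.26)²/22.26 + (29−28.27)²/28.27 + (26−29.47)²/29.47 + (12−14.74)²/14.74 + (18−18.73)²/18.73 + (23−19.53)²/19.53 = 1.9238
df = 2

test statistic = 1.924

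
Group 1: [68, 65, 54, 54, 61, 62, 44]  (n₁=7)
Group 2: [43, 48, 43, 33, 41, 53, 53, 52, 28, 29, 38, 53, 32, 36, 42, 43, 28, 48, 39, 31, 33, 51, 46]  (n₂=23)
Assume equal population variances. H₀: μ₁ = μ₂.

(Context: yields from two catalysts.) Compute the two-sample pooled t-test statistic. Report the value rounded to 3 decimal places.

x̄₁=58.286, s₁=8.180, n₁=7
x̄₂=41.000, s₂=8.576, n₂=23
s_p² = [6·8.180² + 22·8.576²]/28 = 72.1224
SE = √(s_p²·(1/7+1/23)) = 3.6659
t = (58.286−41.000)/3.6659 = 4.7152
df = 28

test statistic = 4.715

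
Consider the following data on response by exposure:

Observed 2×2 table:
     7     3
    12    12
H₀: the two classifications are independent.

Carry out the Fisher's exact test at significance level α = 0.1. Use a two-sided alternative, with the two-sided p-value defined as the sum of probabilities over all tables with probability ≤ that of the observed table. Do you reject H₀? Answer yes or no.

reject H₀: no

Margins: r₁=10, r₂=24, c₁=19, c₂=15, n=34
p_obs = C(10,7)·C(24,12)/C(34,19); sum pmf over tables with pmf ≤ p_obs
p-value (two-sided) = 0.45127
At α=0.1: p ≥ α → fail to reject H₀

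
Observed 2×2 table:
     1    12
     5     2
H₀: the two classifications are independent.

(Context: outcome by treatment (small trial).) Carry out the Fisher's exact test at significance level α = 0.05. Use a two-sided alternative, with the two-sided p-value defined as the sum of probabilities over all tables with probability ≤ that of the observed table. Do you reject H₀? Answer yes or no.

Margins: r₁=13, r₂=7, c₁=6, c₂=14, n=20
p_obs = C(13,1)·C(7,5)/C(20,6); sum pmf over tables with pmf ≤ p_obs
p-value (two-sided) = 0.00722
At α=0.05: p < α → reject H₀

reject H₀: yes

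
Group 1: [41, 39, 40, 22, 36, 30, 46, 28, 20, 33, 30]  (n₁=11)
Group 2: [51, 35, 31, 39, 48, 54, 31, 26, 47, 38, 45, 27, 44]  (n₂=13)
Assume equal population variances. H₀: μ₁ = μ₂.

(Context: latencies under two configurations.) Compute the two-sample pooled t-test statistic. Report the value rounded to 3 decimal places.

test statistic = -1.815

x̄₁=33.182, s₁=8.122, n₁=11
x̄₂=39.692, s₂=9.250, n₂=13
s_p² = [10·8.122² + 12·9.250²]/22 = 76.6548
SE = √(s_p²·(1/11+1/13)) = 3.5868
t = (33.182−39.692)/3.5868 = -1.8151
df = 22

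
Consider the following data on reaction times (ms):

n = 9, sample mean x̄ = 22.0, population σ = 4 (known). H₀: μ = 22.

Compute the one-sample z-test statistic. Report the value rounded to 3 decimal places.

test statistic = 0.000

SE = σ/√n = 4/√9 = 1.3333
z = (x̄−μ₀)/SE = (22.0−22)/1.3333 = 0.0000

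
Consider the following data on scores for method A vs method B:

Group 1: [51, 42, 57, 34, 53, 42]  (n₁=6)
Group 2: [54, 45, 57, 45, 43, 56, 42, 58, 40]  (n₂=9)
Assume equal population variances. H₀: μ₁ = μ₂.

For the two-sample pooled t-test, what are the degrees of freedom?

df = n₁ + n₂ − 2 = 6 + 9 − 2 = 13

degrees of freedom = 13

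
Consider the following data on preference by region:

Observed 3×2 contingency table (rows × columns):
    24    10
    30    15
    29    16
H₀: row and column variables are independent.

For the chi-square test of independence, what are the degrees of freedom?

degrees of freedom = 2

df = (r−1)(c−1) = (3−1)·(2−1) = 2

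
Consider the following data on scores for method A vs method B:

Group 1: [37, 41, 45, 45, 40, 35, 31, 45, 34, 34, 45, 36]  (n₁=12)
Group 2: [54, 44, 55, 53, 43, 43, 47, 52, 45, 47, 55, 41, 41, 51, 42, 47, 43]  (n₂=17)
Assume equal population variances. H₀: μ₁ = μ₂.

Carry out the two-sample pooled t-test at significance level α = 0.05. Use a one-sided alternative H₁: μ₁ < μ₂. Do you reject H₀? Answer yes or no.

x̄₁=39.000, s₁=5.152, n₁=12
x̄₂=47.235, s₂=5.069, n₂=17
s_p² = [11·5.152² + 16·5.069²]/27 = 26.0392
SE = √(s_p²·(1/12+1/17)) = 1.9240
t = (39.000−47.235)/1.9240 = -4.2804
df = 27
p-value (one-sided, H₁ less) = 0.00011
At α=0.05: p < α → reject H₀

reject H₀: yes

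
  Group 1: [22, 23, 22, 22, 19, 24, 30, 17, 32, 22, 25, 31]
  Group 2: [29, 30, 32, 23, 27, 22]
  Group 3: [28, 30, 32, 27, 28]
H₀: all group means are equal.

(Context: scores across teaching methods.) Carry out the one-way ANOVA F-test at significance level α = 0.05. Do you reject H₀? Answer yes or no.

reject H₀: no

Group means [24.08, 27.17, 29.00], grand mean 25.957
SSB = Σnᵢ(x̄ᵢ−x̄)² = 97.207; SSW = ΣΣ(x−x̄ᵢ)² = 335.750
MSB = 97.207/2 = 48.6033; MSW = 335.750/20 = 16.7875
F = MSB/MSW = 2.8952
df = (2, 20)
p-value (upper-tail) = 0.07865
At α=0.05: p ≥ α → fail to reject H₀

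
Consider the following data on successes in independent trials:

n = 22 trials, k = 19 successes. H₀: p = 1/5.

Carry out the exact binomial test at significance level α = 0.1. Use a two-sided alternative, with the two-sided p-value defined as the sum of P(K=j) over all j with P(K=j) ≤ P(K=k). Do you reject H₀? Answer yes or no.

Exact binomial: n=22, k=19, p₀=1/5=0.2000
P(X=j) = C(n,j)·p₀^j·(1−p₀)^(n−j); p = Σ P(X=j) over j with P(X=j) ≤ P(X=19)
p-value (two-sided) = 0.00000
At α=0.1: p < α → reject H₀

reject H₀: yes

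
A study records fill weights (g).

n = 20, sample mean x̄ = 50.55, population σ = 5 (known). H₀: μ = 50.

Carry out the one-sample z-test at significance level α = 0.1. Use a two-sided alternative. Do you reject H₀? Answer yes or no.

SE = σ/√n = 5/√20 = 1.1180
z = (x̄−μ₀)/SE = (50.55−50)/1.1180 = 0.4919
p-value (two-sided) = 0.62277
At α=0.1: p ≥ α → fail to reject H₀

reject H₀: no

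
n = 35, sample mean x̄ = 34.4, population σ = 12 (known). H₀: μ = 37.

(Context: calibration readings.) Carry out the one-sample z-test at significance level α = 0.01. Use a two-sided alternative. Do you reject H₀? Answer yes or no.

SE = σ/√n = 12/√35 = 2.0284
z = (x̄−μ₀)/SE = (34.4−37)/2.0284 = -1.2818
p-value (two-sided) = 0.19991
At α=0.01: p ≥ α → fail to reject H₀

reject H₀: no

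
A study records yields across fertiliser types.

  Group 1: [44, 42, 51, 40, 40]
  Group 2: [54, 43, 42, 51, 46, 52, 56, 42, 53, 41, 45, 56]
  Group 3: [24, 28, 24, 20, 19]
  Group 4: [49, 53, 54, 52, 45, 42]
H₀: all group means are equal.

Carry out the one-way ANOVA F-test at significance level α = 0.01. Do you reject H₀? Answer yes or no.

reject H₀: yes

Group means [43.40, 48.42, 23.00, 49.17], grand mean 43.143
SSB = Σnᵢ(x̄ᵢ−x̄)² = 2580.479; SSW = ΣΣ(x−x̄ᵢ)² = 620.950
MSB = 2580.479/3 = 860.1595; MSW = 620.950/24 = 25.8729
F = MSB/MSW = 33.2456
df = (3, 24)
p-value (upper-tail) = 0.00000
At α=0.01: p < α → reject H₀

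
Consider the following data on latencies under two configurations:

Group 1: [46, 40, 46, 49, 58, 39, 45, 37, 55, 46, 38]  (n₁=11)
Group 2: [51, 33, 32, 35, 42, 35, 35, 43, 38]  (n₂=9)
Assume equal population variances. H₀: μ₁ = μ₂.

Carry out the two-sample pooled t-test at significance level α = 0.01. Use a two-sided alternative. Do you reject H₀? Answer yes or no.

reject H₀: no

x̄₁=45.364, s₁=6.786, n₁=11
x̄₂=38.222, s₂=6.099, n₂=9
s_p² = [10·6.786² + 8·6.099²]/18 = 42.1167
SE = √(s_p²·(1/11+1/9)) = 2.9169
t = (45.364−38.222)/2.9169 = 2.4483
df = 18
p-value (two-sided) = 0.02483
At α=0.01: p ≥ α → fail to reject H₀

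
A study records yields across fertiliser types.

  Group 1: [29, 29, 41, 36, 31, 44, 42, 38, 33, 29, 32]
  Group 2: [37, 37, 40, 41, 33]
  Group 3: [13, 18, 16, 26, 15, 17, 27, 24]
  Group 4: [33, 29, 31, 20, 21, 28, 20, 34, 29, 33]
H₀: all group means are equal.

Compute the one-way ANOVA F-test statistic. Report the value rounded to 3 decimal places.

test statistic = 17.863

Group means [34.91, 37.60, 19.50, 27.80], grand mean 29.588
SSB = Σnᵢ(x̄ᵢ−x̄)² = 1478.526; SSW = ΣΣ(x−x̄ᵢ)² = 827.709
MSB = 1478.526/3 = 492.8421; MSW = 827.709/30 = 27.5903
F = MSB/MSW = 17.8629
df = (3, 30)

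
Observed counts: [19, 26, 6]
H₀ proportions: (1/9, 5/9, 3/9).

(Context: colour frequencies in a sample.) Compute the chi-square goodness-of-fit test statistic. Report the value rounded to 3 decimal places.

test statistic = 38.682

n = 51; E_i = n·p_i = [5.67, 28.33, 17.00]
χ² = (19−5.67)²/5.67 + (26−28.33)²/28.33 + (6−17.00)²/17.00 = 38.6824
df = 2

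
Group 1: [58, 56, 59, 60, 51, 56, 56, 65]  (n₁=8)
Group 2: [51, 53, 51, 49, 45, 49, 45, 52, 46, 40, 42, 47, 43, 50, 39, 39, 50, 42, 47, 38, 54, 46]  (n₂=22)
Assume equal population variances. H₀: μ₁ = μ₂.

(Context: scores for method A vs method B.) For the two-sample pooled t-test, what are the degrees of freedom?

degrees of freedom = 28

df = n₁ + n₂ − 2 = 8 + 22 − 2 = 28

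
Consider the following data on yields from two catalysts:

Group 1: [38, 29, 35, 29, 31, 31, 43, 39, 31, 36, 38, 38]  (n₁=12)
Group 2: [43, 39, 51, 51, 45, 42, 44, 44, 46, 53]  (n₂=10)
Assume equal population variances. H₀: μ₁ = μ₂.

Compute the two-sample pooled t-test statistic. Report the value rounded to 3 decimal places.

x̄₁=34.833, s₁=4.549, n₁=12
x̄₂=45.800, s₂=4.492, n₂=10
s_p² = [11·4.549² + 9·4.492²]/20 = 20.4633
SE = √(s_p²·(1/12+1/10)) = 1.9369
t = (34.833−45.800)/1.9369 = -5.6619
df = 20

test statistic = -5.662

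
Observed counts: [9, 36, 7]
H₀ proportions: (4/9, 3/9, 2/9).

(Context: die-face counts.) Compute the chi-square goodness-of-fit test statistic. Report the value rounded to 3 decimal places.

test statistic = 30.514

n = 52; E_i = n·p_i = [23.11, 17.33, 11.56]
χ² = (9−23.11)²/23.11 + (36−17.33)²/17.33 + (7−11.56)²/11.56 = 30.5144
df = 2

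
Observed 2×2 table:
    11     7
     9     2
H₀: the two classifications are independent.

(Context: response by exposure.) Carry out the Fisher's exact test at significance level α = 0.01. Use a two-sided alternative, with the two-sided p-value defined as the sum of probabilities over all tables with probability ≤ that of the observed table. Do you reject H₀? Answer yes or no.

reject H₀: no

Margins: r₁=18, r₂=11, c₁=20, c₂=9, n=29
p_obs = C(18,11)·C(11,9)/C(29,20); sum pmf over tables with pmf ≤ p_obs
p-value (two-sided) = 0.41183
At α=0.01: p ≥ α → fail to reject H₀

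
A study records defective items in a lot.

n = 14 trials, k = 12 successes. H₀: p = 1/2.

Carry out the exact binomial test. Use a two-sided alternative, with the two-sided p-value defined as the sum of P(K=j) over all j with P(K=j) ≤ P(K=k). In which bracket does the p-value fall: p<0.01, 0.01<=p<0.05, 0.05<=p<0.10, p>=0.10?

p-value bracket: 0.01<=p<0.05

Exact binomial: n=14, k=12, p₀=1/2=0.5000
P(X=j) = C(n,j)·p₀^j·(1−p₀)^(n−j); p = Σ P(X=j) over j with P(X=j) ≤ P(X=12)
p-value (two-sided) = 0.01294
→ bracket: 0.01<=p<0.05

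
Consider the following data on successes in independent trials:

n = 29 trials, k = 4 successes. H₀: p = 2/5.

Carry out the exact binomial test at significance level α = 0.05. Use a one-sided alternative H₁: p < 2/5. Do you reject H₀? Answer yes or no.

Exact binomial: n=29, k=4, p₀=2/5=0.4000
P(X≤4) from Σ C(n,i)·p₀^i·(1−p₀)^(n−i)
p-value (one-sided, H₁ less) = 0.00220
At α=0.05: p < α → reject H₀

reject H₀: yes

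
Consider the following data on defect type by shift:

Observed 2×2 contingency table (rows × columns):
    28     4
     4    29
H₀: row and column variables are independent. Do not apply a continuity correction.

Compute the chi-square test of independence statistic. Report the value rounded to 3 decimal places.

test statistic = 36.933

Row totals [32, 33], col totals [32, 33], n=65
χ² = (28−15.75)²/15.75 + (4−16.25)²/16.25 + (4−16.25)²/16.25 + (29−16.75)²/16.75 = 36.9328
df = 1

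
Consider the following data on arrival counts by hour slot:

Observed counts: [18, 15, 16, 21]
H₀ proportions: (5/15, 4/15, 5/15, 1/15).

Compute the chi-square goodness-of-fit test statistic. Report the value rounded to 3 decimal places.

test statistic = 61.411

n = 70; E_i = n·p_i = [23.33, 18.67, 23.33, 4.67]
χ² = (18−23.33)²/23.33 + (15−18.67)²/18.67 + (16−23.33)²/23.33 + (21−4.67)²/4.67 = 61.4107
df = 3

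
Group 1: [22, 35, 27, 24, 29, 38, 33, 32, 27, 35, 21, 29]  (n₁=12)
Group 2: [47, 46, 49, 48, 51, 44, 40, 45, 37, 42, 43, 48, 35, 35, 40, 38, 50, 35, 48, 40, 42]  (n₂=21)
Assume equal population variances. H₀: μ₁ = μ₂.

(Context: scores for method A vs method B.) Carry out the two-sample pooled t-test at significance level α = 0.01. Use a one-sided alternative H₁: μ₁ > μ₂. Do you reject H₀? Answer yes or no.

x̄₁=29.333, s₁=5.416, n₁=12
x̄₂=43.000, s₂=5.177, n₂=21
s_p² = [11·5.416² + 20·5.177²]/31 = 27.6989
SE = √(s_p²·(1/12+1/21)) = 1.9045
t = (29.333−43.000)/1.9045 = -7.1759
df = 31
p-value (one-sided, H₁ greater) = 1.00000
At α=0.01: p ≥ α → fail to reject H₀

reject H₀: no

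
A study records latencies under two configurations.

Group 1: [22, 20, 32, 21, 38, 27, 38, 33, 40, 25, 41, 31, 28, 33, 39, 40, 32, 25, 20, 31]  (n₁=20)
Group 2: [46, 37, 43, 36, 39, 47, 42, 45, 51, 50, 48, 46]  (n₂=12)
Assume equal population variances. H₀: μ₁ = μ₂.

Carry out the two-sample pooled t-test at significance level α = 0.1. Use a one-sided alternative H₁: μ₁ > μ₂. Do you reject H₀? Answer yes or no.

x̄₁=30.800, s₁=7.083, n₁=20
x̄₂=44.167, s₂=4.877, n₂=12
s_p² = [19·7.083² + 11·4.877²]/30 = 40.4956
SE = √(s_p²·(1/20+1/12)) = 2.3237
t = (30.800−44.167)/2.3237 = -5.7524
df = 30
p-value (one-sided, H₁ greater) = 1.00000
At α=0.1: p ≥ α → fail to reject H₀

reject H₀: no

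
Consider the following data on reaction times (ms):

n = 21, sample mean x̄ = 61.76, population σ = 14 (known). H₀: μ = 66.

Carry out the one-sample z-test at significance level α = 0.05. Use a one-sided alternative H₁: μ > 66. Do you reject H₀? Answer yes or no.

SE = σ/√n = 14/√21 = 3.0551
z = (x̄−μ₀)/SE = (61.76−66)/3.0551 = -1.3879
p-value (one-sided, H₁ greater) = 0.91741
At α=0.05: p ≥ α → fail to reject H₀

reject H₀: no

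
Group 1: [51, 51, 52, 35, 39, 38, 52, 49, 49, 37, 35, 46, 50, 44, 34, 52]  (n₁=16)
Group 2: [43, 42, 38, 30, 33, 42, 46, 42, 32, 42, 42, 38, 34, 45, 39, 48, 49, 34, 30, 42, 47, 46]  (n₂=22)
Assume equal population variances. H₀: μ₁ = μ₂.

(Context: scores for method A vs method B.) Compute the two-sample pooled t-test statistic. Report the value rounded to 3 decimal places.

test statistic = 2.121

x̄₁=44.625, s₁=7.051, n₁=16
x̄₂=40.182, s₂=5.844, n₂=22
s_p² = [15·7.051² + 21·5.844²]/36 = 40.6395
SE = √(s_p²·(1/16+1/22)) = 2.0946
t = (44.625−40.182)/2.0946 = 2.1213
df = 36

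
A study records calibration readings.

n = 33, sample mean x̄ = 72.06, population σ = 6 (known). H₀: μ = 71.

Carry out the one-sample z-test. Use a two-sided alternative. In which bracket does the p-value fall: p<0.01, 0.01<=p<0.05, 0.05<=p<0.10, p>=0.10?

SE = σ/√n = 6/√33 = 1.0445
z = (x̄−μ₀)/SE = (72.06−71)/1.0445 = 1.0149
p-value (two-sided) = 0.31017
→ bracket: p>=0.10

p-value bracket: p>=0.10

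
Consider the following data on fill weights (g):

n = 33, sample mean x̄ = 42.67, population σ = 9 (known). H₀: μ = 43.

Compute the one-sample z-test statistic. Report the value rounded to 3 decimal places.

SE = σ/√n = 9/√33 = 1.5667
z = (x̄−μ₀)/SE = (42.67−43)/1.5667 = -0.2106

test statistic = -0.211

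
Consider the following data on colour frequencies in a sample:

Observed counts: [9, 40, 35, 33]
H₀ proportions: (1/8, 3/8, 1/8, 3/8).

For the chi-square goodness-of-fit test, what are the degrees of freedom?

df = k − 1 = 4 − 1 = 3

degrees of freedom = 3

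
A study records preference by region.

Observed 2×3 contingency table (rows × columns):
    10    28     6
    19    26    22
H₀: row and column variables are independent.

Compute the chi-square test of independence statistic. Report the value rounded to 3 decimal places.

test statistic = 7.569

Row totals [44, 67], col totals [29, 54, 28], n=111
χ² = (10−11.50)²/11.50 + (28−21.41)²/21.41 + (6−11.10)²/11.10 + (19−17.50)²/17.50 + (26−32.59)²/32.59 + (22−16.90)²/16.90 = 7.5693
df = 2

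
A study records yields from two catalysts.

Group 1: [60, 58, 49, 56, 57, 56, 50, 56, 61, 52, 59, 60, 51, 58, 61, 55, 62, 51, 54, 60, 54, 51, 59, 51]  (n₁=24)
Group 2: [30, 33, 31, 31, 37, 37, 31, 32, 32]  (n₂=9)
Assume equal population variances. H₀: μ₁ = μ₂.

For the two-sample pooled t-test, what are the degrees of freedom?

df = n₁ + n₂ − 2 = 24 + 9 − 2 = 31

degrees of freedom = 31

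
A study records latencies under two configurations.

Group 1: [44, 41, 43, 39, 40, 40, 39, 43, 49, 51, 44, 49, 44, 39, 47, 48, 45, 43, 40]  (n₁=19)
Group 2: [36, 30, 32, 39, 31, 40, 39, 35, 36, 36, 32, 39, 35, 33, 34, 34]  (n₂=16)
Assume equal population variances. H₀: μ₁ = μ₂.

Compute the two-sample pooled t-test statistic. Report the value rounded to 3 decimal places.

x̄₁=43.579, s₁=3.776, n₁=19
x̄₂=35.062, s₂=3.065, n₂=16
s_p² = [18·3.776² + 15·3.065²]/33 = 12.0475
SE = √(s_p²·(1/19+1/16)) = 1.1777
t = (43.579−35.062)/1.1777 = 7.2312
df = 33

test statistic = 7.231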